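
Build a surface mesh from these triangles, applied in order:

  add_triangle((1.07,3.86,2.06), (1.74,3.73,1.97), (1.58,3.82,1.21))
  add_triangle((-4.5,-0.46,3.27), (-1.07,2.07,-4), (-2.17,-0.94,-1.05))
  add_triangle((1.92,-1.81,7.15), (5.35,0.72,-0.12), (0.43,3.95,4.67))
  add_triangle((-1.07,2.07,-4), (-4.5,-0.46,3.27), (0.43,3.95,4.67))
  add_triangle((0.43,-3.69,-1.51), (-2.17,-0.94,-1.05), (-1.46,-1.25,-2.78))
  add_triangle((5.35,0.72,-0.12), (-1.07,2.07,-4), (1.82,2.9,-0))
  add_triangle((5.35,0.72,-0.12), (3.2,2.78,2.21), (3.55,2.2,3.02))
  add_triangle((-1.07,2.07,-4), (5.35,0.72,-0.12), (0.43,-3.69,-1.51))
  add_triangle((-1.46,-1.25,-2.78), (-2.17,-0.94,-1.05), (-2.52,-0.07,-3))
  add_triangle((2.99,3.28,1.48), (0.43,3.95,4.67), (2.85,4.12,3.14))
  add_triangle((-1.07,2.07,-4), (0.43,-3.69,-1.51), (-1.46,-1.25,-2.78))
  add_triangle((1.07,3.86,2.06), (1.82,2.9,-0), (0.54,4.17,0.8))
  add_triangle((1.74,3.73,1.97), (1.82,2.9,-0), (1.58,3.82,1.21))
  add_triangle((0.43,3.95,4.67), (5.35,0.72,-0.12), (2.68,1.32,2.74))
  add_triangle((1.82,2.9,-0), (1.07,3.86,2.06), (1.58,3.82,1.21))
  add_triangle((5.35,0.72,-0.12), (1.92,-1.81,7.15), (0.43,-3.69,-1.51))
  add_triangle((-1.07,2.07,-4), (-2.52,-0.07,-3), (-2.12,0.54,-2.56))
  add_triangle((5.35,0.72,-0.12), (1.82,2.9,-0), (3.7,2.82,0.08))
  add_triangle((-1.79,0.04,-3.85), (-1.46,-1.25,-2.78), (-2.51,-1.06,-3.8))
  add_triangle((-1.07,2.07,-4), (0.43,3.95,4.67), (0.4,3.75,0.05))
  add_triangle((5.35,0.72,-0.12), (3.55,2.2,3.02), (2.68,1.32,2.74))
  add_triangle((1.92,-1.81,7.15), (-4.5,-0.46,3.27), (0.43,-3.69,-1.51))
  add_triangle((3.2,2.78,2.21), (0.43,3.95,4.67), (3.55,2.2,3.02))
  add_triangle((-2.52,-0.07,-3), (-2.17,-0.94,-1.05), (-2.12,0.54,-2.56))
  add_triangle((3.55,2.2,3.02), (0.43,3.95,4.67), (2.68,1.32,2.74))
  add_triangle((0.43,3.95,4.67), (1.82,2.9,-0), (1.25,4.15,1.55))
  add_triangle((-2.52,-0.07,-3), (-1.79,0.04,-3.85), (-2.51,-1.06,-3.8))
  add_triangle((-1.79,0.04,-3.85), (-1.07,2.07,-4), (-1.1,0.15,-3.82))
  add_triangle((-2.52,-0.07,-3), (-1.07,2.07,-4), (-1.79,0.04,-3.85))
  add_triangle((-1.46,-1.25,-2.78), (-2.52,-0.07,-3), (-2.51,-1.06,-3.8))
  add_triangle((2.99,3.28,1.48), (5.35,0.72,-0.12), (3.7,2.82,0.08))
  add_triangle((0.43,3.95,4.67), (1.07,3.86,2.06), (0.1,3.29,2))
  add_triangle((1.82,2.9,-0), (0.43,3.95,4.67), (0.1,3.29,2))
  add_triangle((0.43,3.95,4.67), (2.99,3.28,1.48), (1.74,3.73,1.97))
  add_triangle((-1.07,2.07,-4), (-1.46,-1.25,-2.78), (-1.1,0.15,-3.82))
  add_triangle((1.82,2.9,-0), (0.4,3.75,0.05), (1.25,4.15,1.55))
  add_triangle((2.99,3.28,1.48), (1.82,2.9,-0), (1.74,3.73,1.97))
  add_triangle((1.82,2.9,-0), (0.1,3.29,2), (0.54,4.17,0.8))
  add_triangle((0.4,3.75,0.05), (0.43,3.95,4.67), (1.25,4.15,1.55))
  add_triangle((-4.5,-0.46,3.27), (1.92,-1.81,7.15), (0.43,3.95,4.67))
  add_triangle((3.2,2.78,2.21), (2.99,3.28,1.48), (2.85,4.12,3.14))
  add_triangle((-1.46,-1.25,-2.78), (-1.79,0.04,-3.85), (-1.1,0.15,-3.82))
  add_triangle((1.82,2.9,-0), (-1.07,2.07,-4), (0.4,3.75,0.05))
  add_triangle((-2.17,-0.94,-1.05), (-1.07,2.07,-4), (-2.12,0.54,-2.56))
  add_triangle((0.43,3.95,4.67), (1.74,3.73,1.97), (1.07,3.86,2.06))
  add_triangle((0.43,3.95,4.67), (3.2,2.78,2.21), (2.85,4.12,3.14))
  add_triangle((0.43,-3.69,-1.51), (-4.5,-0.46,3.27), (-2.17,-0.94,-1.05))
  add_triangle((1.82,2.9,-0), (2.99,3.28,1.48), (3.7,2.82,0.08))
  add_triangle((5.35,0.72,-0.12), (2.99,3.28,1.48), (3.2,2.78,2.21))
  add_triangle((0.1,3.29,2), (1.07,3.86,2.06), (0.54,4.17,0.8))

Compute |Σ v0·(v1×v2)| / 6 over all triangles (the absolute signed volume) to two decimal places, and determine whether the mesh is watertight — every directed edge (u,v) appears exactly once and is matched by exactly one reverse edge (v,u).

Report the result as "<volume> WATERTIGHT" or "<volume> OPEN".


Per-triangle v0·(v1×v2)/6:
  t1: +0.3695
  t2: +6.8670
  t3: +33.5942
  t4: +22.1400
  t5: +2.5232
  t6: +9.6071
  t7: +2.9892
  t8: +16.4095
  t9: +1.1638
  t10: +0.7906
  t11: +3.6302
  t12: +1.5451
  t13: +0.4269
  t14: -5.7148
  t15: -0.0229
  t16: +26.8053
  t17: +0.6538
  t18: +0.3013
  t19: +0.4918
  t20: +3.7032
  t21: +1.6486
  t22: +25.7325
  t23: +3.1458
  t24: +0.3723
  t25: +1.8708
  t26: +1.5223
  t27: +0.7456
  t28: +0.8240
  t29: +1.4133
  t30: -0.0209
  t31: +2.7850
  t32: +1.2339
  t33: -2.4541
  t34: +2.1234
  t35: -0.7324
  t36: +1.4307
  t37: +1.3168
  t38: -1.2481
  t39: +2.3217
  t40: +32.5306
  t41: +0.9394
  t42: +0.5429
  t43: +3.8339
  t44: -0.4309
  t45: +1.1549
  t46: +1.5994
  t47: +6.7114
  t48: +1.3447
  t49: +2.6139
  t50: +0.8414
Σ = +223.9868 → |volume| = 223.99

Directed edges: 150 total, each appears once with its reverse present → watertight.

223.99 WATERTIGHT


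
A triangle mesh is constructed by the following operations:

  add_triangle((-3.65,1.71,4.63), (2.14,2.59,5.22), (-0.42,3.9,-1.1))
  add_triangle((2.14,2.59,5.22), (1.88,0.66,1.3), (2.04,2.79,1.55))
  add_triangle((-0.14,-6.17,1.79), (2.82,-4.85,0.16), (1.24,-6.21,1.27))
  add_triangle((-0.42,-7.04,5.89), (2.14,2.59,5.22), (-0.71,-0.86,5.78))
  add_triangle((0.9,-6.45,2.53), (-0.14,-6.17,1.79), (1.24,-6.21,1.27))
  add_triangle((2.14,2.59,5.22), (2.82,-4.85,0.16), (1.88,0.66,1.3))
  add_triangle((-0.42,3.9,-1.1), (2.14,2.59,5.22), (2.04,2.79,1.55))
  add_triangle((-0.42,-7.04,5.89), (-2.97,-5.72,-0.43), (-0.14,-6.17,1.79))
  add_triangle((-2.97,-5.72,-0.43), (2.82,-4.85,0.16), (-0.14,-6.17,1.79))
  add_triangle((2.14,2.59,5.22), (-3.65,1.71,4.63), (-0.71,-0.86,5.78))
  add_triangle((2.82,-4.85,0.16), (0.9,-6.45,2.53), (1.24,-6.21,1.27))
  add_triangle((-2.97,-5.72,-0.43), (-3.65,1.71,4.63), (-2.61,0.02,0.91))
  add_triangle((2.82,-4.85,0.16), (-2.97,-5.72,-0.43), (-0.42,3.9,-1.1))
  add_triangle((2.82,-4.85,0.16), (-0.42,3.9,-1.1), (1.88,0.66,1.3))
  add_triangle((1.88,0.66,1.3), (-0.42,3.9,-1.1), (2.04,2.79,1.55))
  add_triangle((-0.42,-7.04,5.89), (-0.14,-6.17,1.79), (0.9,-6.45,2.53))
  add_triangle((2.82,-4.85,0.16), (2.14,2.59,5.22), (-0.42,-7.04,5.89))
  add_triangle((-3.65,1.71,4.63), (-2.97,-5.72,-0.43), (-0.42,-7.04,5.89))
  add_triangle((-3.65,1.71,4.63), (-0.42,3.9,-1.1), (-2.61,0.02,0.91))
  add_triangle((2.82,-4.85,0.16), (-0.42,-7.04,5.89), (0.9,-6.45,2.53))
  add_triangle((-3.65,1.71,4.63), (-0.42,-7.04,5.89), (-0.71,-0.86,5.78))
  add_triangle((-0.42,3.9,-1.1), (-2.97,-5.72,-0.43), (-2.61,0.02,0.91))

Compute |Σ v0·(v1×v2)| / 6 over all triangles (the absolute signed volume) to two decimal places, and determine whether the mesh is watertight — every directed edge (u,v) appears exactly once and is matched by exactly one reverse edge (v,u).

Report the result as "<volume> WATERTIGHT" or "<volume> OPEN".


228.31 WATERTIGHT

Per-triangle v0·(v1×v2)/6:
  t1: +21.4434
  t2: +2.3501
  t3: +0.1691
  t4: +17.4982
  t5: +1.5075
  t6: +5.8128
  t7: +5.3782
  t8: +11.7968
  t9: +9.9379
  t10: +16.4204
  t11: +1.9866
  t12: +7.3148
  t13: +5.8673
  t14: +3.7515
  t15: +0.7028
  t16: +4.3163
  t17: +36.0300
  t18: +41.6546
  t19: +6.6031
  t20: +4.5816
  t21: +17.5940
  t22: +5.5979
Σ = +228.3149 → |volume| = 228.31

Directed edges: 66 total, each appears once with its reverse present → watertight.


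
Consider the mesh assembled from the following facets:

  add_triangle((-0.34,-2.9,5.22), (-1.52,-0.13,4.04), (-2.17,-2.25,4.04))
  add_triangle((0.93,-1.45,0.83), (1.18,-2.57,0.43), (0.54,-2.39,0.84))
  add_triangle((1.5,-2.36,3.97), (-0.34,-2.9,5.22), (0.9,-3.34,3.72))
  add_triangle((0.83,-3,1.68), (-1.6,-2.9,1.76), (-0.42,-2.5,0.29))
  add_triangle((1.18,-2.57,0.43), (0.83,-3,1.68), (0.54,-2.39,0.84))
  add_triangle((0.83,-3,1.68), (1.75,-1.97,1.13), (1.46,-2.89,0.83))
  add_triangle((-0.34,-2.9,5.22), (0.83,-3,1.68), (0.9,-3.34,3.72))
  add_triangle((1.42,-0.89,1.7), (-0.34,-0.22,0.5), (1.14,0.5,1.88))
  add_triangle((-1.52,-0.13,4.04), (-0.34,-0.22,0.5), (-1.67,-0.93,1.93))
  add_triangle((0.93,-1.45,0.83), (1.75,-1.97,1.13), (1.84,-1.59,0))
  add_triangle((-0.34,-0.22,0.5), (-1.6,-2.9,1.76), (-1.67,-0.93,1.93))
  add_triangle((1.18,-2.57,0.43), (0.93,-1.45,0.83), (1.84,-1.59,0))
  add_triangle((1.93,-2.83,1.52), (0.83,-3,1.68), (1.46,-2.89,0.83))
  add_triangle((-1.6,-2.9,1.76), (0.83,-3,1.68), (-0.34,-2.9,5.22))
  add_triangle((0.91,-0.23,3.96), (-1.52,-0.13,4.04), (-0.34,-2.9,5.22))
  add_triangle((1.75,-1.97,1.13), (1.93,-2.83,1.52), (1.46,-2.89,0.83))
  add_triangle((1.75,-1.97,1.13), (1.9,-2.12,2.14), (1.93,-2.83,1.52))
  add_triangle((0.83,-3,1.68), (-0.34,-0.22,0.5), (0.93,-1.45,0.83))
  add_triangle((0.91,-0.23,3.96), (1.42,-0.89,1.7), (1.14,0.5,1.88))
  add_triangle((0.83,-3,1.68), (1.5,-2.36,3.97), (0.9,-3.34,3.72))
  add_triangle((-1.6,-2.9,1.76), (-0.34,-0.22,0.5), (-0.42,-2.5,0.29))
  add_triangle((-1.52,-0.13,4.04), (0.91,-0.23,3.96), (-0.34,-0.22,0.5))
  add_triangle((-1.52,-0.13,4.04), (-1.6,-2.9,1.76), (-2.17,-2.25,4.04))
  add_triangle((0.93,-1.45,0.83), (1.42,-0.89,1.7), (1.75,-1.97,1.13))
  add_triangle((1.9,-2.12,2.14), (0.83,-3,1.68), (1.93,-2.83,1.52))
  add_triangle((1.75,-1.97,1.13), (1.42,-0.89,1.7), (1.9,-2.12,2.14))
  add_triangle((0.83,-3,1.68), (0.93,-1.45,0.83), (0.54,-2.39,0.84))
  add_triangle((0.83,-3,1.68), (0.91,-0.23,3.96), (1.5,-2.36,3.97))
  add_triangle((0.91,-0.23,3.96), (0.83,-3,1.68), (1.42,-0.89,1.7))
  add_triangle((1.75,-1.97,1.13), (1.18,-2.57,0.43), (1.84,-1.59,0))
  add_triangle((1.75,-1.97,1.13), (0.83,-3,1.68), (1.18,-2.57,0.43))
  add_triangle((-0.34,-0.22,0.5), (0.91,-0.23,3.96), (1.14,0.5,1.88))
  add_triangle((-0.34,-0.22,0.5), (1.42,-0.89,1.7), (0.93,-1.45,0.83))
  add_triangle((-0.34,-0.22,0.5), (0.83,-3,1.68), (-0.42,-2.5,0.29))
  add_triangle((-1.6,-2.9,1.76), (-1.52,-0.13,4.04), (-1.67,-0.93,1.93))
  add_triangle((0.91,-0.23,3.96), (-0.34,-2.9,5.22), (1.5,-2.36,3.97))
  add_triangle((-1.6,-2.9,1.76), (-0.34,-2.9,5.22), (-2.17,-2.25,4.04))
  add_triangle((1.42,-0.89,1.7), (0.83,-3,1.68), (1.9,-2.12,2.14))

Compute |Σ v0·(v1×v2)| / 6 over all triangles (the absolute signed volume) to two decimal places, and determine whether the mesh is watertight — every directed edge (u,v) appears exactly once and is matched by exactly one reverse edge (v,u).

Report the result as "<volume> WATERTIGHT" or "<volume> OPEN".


Per-triangle v0·(v1×v2)/6:
  t1: +3.5139
  t2: -0.1900
  t3: +1.7947
  t4: +1.4089
  t5: +0.1780
  t6: -0.4838
  t7: +1.0132
  t8: -0.3135
  t9: -0.0408
  t10: -0.1075
  t11: -0.0606
  t12: -0.3094
  t13: +0.4308
  t14: +4.2417
  t15: +4.3026
  t16: +0.1211
  t17: +0.1766
  t18: -0.1032
  t19: +0.7836
  t20: +0.8152
  t21: -0.0402
  t22: -0.3400
  t23: +0.0943
  t24: -0.1395
  t25: +0.5890
  t26: +0.1844
  t27: -0.1307
  t28: -0.5019
  t29: +1.7400
  t30: +0.4769
  t31: +0.6143
  t32: +0.0937
  t33: -0.2152
  t34: -0.4319
  t35: +1.2590
  t36: +3.1710
  t37: +3.1817
  t38: +0.2299
Σ = +27.0060 → |volume| = 27.01

Directed edges: 114 total, each appears once with its reverse present → watertight.

27.01 WATERTIGHT


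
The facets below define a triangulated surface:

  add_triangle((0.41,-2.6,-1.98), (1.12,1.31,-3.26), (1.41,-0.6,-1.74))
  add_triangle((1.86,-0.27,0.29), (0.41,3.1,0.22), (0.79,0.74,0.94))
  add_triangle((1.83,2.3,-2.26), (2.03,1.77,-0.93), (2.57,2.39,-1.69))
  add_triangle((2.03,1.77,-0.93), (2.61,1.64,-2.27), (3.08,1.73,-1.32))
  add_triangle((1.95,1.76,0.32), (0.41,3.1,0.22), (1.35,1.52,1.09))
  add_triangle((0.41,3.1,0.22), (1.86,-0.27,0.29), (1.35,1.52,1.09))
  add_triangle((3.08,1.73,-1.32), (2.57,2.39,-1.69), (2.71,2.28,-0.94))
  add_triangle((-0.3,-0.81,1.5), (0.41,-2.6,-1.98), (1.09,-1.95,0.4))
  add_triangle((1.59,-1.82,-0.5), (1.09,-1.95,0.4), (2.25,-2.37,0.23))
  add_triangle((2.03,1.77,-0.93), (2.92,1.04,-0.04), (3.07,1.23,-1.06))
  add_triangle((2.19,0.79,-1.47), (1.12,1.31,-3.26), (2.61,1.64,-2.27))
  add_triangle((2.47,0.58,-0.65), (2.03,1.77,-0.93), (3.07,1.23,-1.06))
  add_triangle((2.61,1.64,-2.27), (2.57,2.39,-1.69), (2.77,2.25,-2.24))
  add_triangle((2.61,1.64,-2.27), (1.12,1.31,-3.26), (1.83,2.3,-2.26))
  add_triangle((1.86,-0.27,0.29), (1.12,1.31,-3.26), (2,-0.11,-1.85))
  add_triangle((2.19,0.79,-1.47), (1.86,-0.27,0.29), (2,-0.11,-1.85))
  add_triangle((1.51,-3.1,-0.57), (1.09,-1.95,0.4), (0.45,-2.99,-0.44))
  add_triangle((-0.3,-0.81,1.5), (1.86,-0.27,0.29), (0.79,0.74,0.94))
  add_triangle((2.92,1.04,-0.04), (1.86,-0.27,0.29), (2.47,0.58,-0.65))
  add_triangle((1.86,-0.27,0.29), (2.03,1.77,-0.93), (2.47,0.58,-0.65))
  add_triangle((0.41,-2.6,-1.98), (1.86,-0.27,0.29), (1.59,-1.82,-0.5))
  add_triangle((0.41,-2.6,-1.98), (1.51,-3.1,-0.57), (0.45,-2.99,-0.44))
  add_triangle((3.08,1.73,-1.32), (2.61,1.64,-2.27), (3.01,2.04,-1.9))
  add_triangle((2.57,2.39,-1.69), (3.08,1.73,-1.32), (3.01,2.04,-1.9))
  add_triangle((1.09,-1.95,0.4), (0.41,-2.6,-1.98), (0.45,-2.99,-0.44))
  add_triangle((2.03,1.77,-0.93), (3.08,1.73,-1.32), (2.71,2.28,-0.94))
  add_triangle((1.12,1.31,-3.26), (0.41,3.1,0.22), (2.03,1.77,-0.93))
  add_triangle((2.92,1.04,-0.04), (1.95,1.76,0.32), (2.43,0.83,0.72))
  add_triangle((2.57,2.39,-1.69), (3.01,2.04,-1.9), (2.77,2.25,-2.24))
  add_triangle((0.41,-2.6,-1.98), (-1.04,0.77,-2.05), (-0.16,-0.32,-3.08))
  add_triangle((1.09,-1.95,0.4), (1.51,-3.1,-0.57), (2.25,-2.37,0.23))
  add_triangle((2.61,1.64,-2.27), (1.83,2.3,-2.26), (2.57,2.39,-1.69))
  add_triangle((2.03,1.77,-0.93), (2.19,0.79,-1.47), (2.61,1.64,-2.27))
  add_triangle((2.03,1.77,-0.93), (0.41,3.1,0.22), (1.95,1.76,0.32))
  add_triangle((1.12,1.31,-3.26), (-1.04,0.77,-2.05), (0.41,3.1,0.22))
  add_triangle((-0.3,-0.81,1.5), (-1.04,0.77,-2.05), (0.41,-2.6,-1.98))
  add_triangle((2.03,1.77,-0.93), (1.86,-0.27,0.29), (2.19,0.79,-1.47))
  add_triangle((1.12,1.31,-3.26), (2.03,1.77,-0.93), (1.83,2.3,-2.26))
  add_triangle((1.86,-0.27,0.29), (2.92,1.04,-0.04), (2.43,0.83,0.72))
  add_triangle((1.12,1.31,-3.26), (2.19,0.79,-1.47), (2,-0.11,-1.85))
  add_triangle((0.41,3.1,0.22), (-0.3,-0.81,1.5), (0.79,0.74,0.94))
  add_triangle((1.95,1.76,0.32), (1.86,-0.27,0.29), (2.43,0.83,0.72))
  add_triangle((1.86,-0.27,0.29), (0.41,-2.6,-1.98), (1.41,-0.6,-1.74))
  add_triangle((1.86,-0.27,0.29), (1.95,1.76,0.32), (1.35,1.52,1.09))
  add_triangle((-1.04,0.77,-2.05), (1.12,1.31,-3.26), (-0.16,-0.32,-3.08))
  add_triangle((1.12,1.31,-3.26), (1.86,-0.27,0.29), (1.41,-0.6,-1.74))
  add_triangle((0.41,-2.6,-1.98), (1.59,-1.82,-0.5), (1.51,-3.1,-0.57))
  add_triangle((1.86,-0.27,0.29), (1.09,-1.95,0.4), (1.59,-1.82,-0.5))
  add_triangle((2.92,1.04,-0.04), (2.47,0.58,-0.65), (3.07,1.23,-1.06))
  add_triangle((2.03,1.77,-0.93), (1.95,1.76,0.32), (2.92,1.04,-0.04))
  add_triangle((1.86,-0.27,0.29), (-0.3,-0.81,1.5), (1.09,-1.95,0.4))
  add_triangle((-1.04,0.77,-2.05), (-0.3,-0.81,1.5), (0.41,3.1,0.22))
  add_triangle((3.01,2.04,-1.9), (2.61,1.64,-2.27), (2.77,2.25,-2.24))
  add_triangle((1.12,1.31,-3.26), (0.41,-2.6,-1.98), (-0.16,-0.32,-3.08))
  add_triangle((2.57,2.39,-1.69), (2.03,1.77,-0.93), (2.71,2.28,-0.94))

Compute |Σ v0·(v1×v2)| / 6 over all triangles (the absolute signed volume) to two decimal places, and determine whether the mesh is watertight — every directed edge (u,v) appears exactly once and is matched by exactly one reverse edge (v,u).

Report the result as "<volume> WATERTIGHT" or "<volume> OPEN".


30.11 OPEN

Per-triangle v0·(v1×v2)/6:
  t1: +1.6893
  t2: +0.7587
  t3: +0.0504
  t4: -0.3669
  t5: +0.7556
  t6: -0.7784
  t7: +0.3365
  t8: +1.0672
  t9: -0.2149
  t10: +0.4587
  t11: +0.4681
  t12: -0.0513
  t13: -0.0638
  t14: +0.9674
  t15: -0.7949
  t16: +0.6412
  t17: +0.4024
  t18: +0.6260
  t19: +0.3256
  t20: -0.2998
  t21: +0.4179
  t22: +0.8296
  t23: +0.1520
  t24: +0.1908
  t25: -0.6405
  t26: -0.0949
  t27: +2.5948
  t28: +0.3966
  t29: +0.1472
  t30: +0.8886
  t31: +0.3812
  t32: +0.4981
  t33: +0.3065
  t34: +1.1176
  t35: +3.0076
  t36: +1.3313
  t37: +0.7313
  t38: -0.4942
  t39: +0.3364
  t40: +0.9290
  t41: +0.6454
  t42: -0.2102
  t43: +1.2930
  t44: +0.5485
  t45: +1.4407
  t46: +1.3156
  t47: +0.6191
  t48: +0.5288
  t49: +0.1894
  t50: +0.6445
  t51: +0.7983
  t52: +1.1286
  t53: +0.1482
  t54: +2.0187
  t55: -0.0008
Σ = +30.1115 → |volume| = 30.11

Directed edges: 165 total; 3 unmatched, e.g. (2.25,-2.37,0.23)→(1.59,-1.82,-0.5) → open.


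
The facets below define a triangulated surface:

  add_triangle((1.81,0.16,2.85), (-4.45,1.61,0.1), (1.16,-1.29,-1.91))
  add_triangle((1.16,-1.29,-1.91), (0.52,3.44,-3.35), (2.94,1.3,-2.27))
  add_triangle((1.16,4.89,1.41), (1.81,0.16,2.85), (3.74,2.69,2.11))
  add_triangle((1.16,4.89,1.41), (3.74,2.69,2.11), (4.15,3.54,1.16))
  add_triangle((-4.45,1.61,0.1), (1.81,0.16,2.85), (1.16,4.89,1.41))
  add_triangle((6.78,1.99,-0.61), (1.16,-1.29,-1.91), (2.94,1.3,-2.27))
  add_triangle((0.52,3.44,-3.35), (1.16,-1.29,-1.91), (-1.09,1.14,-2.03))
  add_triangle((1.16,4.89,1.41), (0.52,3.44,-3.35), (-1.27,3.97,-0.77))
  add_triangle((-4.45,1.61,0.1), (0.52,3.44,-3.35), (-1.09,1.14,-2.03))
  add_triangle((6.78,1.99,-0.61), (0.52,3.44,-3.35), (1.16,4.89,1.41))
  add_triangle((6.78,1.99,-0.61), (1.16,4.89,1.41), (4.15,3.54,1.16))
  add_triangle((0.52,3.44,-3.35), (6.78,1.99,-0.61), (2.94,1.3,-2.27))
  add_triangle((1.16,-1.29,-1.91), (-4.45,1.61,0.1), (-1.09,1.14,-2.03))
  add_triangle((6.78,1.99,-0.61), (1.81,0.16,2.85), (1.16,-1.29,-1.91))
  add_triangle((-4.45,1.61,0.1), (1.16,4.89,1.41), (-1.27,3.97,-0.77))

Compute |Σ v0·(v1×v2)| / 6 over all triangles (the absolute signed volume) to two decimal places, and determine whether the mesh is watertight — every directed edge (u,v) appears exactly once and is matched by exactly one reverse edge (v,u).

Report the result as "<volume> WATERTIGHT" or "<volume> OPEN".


Per-triangle v0·(v1×v2)/6:
  t1: +0.7273
  t2: +4.2003
  t3: +5.1612
  t4: +3.2478
  t5: +10.5156
  t6: +4.5868
  t7: +3.0061
  t8: +7.3647
  t9: +3.6822
  t10: +22.6072
  t11: +3.9097
  t12: +5.8184
  t13: +2.3680
  t14: +6.3085
  t15: +6.8837
Σ = +90.3874 → |volume| = 90.39

Directed edges: 45 total; 7 unmatched, e.g. (1.81,0.16,2.85)→(3.74,2.69,2.11) → open.

90.39 OPEN


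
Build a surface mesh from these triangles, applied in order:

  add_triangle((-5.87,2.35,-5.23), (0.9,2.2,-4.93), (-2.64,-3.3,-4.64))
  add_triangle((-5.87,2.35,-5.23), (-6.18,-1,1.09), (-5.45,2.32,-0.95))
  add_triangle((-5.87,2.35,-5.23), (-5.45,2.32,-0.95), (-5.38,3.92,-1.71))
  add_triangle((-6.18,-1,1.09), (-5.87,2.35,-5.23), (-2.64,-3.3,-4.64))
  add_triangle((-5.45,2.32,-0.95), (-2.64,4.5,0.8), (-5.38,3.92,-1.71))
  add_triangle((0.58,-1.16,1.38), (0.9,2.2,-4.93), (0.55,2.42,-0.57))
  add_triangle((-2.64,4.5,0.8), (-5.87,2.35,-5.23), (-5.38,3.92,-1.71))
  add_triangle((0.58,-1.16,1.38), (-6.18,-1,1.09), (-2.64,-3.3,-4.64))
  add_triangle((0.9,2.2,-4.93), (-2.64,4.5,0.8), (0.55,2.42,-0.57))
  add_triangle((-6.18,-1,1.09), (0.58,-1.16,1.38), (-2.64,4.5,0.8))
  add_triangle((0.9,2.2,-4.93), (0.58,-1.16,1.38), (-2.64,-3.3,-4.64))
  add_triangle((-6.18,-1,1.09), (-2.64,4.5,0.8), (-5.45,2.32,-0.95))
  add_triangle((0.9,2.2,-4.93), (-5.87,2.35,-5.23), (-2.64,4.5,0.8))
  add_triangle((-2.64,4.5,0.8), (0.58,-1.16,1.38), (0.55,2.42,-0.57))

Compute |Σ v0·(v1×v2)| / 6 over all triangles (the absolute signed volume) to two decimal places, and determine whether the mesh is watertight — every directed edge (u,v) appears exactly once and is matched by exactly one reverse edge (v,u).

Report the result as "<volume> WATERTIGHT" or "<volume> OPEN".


168.06 WATERTIGHT

Per-triangle v0·(v1×v2)/6:
  t1: +30.1628
  t2: +14.1666
  t3: +6.3321
  t4: +35.8923
  t5: +4.2337
  t6: +1.6798
  t7: +4.9399
  t8: +10.9799
  t9: +6.2175
  t10: +7.9545
  t11: +5.2303
  t12: +10.8023
  t13: +27.2035
  t14: +2.2679
Σ = +168.0630 → |volume| = 168.06

Directed edges: 42 total, each appears once with its reverse present → watertight.


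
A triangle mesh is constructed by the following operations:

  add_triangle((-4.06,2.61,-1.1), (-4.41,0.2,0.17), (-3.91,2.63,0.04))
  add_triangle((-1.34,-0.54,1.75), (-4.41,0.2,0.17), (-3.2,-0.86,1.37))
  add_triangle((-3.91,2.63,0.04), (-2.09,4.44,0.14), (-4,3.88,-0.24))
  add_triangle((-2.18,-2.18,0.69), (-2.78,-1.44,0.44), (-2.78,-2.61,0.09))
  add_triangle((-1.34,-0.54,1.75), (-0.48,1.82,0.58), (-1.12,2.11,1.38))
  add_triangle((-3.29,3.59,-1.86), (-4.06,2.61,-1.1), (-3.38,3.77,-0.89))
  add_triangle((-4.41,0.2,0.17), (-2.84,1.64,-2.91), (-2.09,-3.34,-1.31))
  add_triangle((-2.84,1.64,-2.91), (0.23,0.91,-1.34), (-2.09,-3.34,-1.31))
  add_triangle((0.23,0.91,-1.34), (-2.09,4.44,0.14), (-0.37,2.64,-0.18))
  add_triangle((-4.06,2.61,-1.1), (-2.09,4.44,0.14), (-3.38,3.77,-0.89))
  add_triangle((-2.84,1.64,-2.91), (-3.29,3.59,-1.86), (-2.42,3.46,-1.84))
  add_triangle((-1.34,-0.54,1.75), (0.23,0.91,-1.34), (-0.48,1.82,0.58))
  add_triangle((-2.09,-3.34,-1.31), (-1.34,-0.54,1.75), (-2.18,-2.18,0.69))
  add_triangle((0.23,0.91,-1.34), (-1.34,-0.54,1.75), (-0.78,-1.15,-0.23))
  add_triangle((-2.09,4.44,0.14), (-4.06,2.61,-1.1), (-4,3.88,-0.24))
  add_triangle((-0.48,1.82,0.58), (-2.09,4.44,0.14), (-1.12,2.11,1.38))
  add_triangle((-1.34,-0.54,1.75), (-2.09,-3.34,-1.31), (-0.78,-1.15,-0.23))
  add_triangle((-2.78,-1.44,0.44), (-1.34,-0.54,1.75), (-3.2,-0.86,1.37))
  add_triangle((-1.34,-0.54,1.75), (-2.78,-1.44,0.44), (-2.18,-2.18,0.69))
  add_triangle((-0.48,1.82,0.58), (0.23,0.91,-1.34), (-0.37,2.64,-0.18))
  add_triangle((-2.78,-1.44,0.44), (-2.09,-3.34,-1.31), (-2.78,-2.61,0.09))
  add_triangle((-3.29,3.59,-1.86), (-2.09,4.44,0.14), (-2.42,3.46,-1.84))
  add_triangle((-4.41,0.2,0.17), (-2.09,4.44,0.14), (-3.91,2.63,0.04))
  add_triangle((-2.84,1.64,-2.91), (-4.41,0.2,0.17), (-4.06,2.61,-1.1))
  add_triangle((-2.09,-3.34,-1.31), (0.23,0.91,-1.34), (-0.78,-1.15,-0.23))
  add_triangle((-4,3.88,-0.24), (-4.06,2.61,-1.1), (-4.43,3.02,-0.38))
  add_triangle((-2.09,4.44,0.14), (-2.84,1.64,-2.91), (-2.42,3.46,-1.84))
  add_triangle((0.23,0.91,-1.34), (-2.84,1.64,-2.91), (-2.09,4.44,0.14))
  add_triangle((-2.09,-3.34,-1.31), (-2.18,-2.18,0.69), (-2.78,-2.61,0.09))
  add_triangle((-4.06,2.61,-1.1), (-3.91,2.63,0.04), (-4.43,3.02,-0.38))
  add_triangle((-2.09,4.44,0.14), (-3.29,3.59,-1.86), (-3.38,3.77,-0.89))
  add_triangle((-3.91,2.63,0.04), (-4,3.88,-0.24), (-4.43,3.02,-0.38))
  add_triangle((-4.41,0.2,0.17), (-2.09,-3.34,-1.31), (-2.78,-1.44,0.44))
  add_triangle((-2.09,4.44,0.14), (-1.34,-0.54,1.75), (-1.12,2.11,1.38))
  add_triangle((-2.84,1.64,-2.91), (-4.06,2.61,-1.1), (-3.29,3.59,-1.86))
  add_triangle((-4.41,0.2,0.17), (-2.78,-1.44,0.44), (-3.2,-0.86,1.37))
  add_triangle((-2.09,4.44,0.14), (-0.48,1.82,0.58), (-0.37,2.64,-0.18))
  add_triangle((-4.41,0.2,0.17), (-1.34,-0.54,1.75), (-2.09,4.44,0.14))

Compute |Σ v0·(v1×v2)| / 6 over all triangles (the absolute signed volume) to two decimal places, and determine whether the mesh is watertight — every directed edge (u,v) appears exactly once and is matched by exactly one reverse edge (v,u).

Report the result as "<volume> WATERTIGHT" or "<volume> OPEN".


45.56 WATERTIGHT

Per-triangle v0·(v1×v2)/6:
  t1: +2.0677
  t2: +0.7042
  t3: +0.6474
  t4: +0.3574
  t5: +0.0104
  t6: +1.0725
  t7: +9.1674
  t8: +2.9807
  t9: +0.7557
  t10: +0.7093
  t11: +0.9635
  t12: -0.4589
  t13: +0.0291
  t14: -0.4220
  t15: +1.1425
  t16: +0.4152
  t17: +0.0574
  t18: +0.5067
  t19: +0.7734
  t20: -0.0157
  t21: +0.5234
  t22: +1.1525
  t23: +0.4608
  t24: +3.9881
  t25: -0.0988
  t26: +0.6280
  t27: -1.2485
  t28: +3.5375
  t29: +0.4805
  t30: +0.0634
  t31: +1.1495
  t32: +0.3223
  t33: +2.4409
  t34: +1.3837
  t35: +2.2582
  t36: +1.1891
  t37: +0.4109
  t38: +5.4503
Σ = +45.5556 → |volume| = 45.56

Directed edges: 114 total, each appears once with its reverse present → watertight.


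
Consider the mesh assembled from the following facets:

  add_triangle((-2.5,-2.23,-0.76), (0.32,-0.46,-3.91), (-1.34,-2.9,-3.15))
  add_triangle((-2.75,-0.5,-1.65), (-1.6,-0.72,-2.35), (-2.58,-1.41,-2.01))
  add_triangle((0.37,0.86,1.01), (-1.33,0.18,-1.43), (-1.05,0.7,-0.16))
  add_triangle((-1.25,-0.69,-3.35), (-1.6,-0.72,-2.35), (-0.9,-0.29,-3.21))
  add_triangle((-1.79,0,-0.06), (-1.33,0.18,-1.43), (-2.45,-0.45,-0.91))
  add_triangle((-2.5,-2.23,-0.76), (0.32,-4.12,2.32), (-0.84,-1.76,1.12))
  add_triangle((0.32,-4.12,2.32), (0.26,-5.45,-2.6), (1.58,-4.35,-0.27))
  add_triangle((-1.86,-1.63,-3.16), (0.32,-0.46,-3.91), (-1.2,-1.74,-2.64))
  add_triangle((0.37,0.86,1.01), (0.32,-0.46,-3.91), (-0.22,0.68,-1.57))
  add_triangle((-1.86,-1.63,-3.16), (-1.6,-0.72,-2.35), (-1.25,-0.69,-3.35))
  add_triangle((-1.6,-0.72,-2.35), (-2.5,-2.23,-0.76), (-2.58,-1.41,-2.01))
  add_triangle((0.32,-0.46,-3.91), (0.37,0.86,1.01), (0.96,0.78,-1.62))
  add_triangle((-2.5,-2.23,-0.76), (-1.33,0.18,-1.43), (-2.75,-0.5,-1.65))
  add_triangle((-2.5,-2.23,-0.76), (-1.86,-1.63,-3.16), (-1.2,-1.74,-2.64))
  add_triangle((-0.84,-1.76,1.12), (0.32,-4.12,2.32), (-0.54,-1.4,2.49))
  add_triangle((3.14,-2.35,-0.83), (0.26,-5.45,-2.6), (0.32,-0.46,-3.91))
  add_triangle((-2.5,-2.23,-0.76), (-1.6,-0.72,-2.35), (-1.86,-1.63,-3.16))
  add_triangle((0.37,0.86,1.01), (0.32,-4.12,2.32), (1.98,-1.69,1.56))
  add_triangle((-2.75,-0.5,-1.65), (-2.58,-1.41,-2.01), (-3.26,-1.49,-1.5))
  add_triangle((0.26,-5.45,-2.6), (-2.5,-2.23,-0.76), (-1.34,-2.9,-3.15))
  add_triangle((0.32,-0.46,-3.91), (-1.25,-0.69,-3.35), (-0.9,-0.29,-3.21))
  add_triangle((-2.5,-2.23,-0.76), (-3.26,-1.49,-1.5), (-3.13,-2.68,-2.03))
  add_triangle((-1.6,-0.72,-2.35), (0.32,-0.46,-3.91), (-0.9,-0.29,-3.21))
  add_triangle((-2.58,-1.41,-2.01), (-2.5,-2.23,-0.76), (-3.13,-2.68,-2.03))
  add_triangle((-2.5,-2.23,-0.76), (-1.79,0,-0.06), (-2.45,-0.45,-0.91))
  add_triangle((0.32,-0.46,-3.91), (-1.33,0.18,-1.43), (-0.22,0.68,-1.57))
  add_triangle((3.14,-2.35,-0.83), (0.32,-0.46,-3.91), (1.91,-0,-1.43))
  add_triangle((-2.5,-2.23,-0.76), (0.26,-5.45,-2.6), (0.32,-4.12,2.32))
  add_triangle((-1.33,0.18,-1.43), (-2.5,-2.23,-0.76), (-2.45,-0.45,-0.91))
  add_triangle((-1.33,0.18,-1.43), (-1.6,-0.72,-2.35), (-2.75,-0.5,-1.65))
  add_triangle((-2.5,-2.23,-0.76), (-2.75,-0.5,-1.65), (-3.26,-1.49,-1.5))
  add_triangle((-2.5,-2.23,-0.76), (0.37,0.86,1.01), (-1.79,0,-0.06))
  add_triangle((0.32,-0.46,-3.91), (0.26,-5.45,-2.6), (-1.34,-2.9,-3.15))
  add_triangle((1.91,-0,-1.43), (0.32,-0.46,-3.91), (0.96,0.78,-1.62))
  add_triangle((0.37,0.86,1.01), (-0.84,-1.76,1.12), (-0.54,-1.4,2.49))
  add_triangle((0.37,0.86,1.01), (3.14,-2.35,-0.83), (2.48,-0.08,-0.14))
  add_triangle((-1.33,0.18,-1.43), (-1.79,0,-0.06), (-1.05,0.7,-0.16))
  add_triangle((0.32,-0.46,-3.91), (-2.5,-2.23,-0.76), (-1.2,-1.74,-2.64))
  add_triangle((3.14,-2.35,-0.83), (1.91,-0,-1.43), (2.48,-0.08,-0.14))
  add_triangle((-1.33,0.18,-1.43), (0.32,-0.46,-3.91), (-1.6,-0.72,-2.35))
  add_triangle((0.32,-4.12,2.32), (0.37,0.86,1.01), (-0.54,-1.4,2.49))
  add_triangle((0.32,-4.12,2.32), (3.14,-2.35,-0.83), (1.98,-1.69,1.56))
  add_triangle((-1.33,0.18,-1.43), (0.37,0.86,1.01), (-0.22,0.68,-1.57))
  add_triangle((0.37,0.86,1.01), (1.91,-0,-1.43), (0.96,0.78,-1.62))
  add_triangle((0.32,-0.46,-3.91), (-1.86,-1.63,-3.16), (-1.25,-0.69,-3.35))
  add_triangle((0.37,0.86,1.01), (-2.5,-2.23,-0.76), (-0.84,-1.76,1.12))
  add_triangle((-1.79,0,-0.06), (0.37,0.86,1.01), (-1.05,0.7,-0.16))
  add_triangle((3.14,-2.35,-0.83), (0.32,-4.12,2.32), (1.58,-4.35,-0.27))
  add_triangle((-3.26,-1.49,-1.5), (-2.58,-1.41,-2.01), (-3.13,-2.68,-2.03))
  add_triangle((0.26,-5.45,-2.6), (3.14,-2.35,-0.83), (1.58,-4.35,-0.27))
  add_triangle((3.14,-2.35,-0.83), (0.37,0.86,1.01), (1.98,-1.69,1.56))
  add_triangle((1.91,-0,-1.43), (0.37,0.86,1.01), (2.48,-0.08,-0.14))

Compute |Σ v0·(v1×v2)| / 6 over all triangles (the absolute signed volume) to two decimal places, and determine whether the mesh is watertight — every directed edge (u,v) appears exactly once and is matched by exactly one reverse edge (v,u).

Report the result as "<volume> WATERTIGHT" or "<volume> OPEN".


74.44 WATERTIGHT

Per-triangle v0·(v1×v2)/6:
  t1: +1.9945
  t2: +0.5086
  t3: +0.1198
  t4: +0.1106
  t5: +0.2304
  t6: +1.5885
  t7: +5.1402
  t8: +0.8124
  t9: +0.4234
  t10: +0.3056
  t11: +0.3310
  t12: +0.1133
  t13: -0.3712
  t14: +0.7515
  t15: +1.0838
  t16: +10.2291
  t17: +0.7419
  t18: +1.7145
  t19: +0.3866
  t20: +4.5902
  t21: +0.3112
  t22: +0.6134
  t23: -0.4384
  t24: -0.3434
  t25: +0.4600
  t26: +0.7363
  t27: +2.9685
  t28: +10.1799
  t29: +0.6476
  t30: +0.3930
  t31: -0.0667
  t32: +0.4902
  t33: +5.4340
  t34: +1.0433
  t35: +0.0775
  t36: +0.7229
  t37: +0.2826
  t38: -0.4114
  t39: +1.2455
  t40: +0.8250
  t41: +1.1760
  t42: +3.9690
  t43: +0.3572
  t44: +0.5663
  t45: +0.8412
  t46: +0.6817
  t47: +0.2404
  t48: +3.6862
  t49: +0.4847
  t50: +4.6021
  t51: +1.3603
  t52: +0.5028
Σ = +74.4437 → |volume| = 74.44

Directed edges: 156 total, each appears once with its reverse present → watertight.


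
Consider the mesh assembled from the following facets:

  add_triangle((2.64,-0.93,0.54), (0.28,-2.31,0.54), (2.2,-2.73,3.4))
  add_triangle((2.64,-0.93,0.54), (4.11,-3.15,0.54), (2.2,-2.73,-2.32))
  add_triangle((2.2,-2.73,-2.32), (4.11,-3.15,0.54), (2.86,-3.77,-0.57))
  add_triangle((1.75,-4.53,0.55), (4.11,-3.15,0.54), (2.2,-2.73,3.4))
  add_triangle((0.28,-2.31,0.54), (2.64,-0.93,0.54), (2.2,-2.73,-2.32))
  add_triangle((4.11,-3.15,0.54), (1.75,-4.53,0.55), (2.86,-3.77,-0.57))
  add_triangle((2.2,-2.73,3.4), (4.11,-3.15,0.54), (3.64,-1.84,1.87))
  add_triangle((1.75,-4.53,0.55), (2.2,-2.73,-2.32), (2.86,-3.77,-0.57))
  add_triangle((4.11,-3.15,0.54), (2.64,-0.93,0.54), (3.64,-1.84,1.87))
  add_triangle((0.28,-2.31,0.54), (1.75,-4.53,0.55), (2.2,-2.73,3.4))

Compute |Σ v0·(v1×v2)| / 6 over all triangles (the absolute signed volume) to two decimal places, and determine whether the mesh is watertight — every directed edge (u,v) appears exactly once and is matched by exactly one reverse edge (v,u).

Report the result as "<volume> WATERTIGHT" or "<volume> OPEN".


14.87 OPEN

Per-triangle v0·(v1×v2)/6:
  t1: -2.4551
  t2: +1.8159
  t3: +2.1440
  t4: +6.5664
  t5: -3.1105
  t6: +2.4118
  t7: +3.0192
  t8: +1.9211
  t9: +0.9167
  t10: +1.6432
Σ = +14.8727 → |volume| = 14.87

Directed edges: 30 total; 6 unmatched, e.g. (2.2,-2.73,3.4)→(2.64,-0.93,0.54) → open.


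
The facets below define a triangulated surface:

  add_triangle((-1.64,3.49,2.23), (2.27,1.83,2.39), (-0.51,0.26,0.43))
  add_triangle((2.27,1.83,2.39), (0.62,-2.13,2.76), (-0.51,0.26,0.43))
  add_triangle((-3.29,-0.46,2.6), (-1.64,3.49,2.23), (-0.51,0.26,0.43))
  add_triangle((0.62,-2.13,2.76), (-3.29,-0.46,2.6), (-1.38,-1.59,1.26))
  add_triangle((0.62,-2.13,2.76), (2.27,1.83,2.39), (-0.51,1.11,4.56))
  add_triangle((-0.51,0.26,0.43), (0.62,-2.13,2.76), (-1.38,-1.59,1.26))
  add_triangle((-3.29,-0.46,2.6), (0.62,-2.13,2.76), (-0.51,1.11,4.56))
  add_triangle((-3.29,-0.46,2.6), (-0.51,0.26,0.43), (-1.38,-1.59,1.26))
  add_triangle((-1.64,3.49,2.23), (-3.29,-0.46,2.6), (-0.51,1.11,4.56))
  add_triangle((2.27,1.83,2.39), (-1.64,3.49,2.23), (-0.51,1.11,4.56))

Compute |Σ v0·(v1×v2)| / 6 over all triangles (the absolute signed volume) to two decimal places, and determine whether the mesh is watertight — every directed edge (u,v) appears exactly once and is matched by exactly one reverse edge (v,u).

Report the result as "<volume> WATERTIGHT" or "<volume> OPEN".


27.79 WATERTIGHT

Per-triangle v0·(v1×v2)/6:
  t1: -0.7558
  t2: -1.4971
  t3: +0.1147
  t4: +2.2837
  t5: +6.2839
  t6: -0.6251
  t7: +7.1579
  t8: -0.0514
  t9: +7.8728
  t10: +7.0024
Σ = +27.7859 → |volume| = 27.79

Directed edges: 30 total, each appears once with its reverse present → watertight.


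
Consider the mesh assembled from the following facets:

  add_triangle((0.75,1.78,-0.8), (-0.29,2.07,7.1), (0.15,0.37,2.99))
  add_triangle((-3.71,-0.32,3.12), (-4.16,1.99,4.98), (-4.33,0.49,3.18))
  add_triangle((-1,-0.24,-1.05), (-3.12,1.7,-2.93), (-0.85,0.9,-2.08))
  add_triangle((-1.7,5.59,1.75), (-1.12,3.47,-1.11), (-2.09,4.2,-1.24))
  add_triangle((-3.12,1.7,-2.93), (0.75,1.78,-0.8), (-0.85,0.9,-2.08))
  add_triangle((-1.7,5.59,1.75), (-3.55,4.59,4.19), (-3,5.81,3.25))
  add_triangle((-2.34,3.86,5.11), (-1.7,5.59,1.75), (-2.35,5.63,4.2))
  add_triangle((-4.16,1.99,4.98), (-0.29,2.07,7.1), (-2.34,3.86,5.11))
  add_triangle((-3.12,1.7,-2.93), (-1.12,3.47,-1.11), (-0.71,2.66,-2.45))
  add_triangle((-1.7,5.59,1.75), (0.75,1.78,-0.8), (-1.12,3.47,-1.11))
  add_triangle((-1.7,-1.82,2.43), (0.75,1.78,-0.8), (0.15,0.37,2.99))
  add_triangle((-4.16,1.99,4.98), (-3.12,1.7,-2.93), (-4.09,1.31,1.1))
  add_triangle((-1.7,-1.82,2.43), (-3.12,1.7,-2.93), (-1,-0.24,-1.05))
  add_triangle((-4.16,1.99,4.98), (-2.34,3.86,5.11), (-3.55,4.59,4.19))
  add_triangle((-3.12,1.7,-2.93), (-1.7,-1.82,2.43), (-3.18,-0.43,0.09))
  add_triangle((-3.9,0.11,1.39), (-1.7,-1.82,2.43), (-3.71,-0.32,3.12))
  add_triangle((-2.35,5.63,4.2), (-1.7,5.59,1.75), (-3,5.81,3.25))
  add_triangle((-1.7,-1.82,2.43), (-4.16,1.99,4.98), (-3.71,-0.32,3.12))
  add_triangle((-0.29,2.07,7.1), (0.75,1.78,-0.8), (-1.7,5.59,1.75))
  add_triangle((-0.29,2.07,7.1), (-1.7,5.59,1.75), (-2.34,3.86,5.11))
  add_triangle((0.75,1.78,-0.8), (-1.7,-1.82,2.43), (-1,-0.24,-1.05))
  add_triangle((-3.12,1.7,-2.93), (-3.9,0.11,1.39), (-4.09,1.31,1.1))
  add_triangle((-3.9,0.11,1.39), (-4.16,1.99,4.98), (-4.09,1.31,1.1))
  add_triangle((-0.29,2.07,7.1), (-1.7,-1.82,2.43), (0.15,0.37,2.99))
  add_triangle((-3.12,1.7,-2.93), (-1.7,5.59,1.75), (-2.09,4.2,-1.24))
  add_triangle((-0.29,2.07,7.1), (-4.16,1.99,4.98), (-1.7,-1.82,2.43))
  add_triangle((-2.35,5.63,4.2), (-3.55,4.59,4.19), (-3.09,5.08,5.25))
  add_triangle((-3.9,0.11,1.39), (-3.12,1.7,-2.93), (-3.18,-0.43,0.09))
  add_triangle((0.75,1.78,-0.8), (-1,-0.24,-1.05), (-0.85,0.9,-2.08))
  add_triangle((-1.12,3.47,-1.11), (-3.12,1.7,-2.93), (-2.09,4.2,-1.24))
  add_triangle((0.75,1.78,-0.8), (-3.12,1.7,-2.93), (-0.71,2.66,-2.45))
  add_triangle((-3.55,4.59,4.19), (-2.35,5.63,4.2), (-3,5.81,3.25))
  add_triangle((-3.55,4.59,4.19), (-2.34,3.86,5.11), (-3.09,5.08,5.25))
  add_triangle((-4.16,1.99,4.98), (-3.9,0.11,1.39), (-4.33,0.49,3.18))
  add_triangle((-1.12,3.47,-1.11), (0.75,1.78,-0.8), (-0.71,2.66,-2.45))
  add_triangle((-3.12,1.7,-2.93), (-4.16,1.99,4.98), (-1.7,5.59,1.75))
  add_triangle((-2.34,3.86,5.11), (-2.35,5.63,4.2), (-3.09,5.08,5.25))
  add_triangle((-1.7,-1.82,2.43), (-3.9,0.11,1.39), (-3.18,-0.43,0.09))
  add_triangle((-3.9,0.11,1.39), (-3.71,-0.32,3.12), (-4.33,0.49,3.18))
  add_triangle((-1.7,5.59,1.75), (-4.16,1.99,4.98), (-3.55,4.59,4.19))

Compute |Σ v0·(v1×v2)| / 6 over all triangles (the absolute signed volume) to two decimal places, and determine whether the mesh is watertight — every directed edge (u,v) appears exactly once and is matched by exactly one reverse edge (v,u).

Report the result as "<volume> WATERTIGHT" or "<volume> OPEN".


111.87 WATERTIGHT

Per-triangle v0·(v1×v2)/6:
  t1: +1.0742
  t2: +1.4611
  t3: +0.5483
  t4: +1.5090
  t5: +1.1170
  t6: -0.2907
  t7: -0.3296
  t8: +9.7401
  t9: +2.5830
  t10: +2.7242
  t11: -0.8709
  t12: +3.5337
  t13: +1.8017
  t14: +4.7426
  t15: -0.1349
  t16: +1.6792
  t17: +1.9498
  t18: +2.9858
  t19: +8.1916
  t20: +8.2438
  t21: -0.7504
  t22: +2.7639
  t23: +3.1512
  t24: +1.7646
  t25: +3.5743
  t26: +12.8574
  t27: +1.5424
  t28: +2.4586
  t29: -0.0246
  t30: +1.1674
  t31: -0.2513
  t32: +2.0757
  t33: +0.7157
  t34: +1.1560
  t35: +1.2051
  t36: +22.0328
  t37: +1.0306
  t38: +1.8830
  t39: +0.8816
  t40: +0.3737
Σ = +111.8666 → |volume| = 111.87

Directed edges: 120 total, each appears once with its reverse present → watertight.


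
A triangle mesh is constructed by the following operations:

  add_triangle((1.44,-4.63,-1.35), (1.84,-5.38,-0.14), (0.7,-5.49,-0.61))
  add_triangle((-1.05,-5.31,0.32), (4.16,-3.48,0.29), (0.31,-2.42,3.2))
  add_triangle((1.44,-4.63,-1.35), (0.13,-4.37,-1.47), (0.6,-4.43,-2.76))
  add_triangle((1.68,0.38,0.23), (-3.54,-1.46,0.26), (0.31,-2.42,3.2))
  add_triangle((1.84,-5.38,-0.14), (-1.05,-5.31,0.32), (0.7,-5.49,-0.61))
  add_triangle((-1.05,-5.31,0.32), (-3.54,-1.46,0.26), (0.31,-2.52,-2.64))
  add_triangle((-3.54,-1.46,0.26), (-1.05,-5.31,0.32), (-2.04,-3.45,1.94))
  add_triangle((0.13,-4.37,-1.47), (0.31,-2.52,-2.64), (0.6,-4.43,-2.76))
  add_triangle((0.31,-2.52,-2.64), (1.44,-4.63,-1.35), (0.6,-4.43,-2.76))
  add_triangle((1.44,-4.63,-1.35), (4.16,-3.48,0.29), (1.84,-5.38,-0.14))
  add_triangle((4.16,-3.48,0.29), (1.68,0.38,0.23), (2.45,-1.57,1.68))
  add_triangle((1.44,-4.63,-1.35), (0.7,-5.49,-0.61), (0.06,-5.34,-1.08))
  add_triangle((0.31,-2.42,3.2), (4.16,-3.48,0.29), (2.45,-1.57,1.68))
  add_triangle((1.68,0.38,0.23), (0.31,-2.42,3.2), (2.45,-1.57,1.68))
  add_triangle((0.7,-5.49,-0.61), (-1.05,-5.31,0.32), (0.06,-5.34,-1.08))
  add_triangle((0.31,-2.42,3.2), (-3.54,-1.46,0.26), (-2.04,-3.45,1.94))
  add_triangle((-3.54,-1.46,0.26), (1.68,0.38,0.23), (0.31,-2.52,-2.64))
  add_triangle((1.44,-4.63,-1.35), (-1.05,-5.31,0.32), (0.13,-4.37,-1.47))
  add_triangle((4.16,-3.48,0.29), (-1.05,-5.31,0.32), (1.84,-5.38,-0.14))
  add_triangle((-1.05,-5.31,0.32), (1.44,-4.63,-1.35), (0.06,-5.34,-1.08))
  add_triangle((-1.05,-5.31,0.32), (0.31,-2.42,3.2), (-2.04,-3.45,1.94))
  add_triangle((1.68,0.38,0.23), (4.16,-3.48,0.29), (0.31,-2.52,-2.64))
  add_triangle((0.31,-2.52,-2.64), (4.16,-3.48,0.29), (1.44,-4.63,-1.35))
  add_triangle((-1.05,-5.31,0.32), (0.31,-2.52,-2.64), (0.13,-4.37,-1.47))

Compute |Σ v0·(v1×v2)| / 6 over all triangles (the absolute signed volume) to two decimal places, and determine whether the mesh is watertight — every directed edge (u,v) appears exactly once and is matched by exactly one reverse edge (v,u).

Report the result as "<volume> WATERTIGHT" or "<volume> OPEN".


59.88 WATERTIGHT

Per-triangle v0·(v1×v2)/6:
  t1: +1.2382
  t2: +13.0482
  t3: +1.2751
  t4: -0.0637
  t5: +1.6843
  t6: +7.9103
  t7: +4.7772
  t8: +0.3938
  t9: +0.6067
  t10: +3.2252
  t11: +1.8307
  t12: +0.8530
  t13: +3.3176
  t14: +0.9405
  t15: +1.2860
  t16: +2.2691
  t17: -1.0352
  t18: +2.1802
  t19: +2.1981
  t20: -1.3135
  t21: +4.8788
  t22: +3.1178
  t23: +4.0478
  t24: +1.2163
Σ = +59.8826 → |volume| = 59.88

Directed edges: 72 total, each appears once with its reverse present → watertight.


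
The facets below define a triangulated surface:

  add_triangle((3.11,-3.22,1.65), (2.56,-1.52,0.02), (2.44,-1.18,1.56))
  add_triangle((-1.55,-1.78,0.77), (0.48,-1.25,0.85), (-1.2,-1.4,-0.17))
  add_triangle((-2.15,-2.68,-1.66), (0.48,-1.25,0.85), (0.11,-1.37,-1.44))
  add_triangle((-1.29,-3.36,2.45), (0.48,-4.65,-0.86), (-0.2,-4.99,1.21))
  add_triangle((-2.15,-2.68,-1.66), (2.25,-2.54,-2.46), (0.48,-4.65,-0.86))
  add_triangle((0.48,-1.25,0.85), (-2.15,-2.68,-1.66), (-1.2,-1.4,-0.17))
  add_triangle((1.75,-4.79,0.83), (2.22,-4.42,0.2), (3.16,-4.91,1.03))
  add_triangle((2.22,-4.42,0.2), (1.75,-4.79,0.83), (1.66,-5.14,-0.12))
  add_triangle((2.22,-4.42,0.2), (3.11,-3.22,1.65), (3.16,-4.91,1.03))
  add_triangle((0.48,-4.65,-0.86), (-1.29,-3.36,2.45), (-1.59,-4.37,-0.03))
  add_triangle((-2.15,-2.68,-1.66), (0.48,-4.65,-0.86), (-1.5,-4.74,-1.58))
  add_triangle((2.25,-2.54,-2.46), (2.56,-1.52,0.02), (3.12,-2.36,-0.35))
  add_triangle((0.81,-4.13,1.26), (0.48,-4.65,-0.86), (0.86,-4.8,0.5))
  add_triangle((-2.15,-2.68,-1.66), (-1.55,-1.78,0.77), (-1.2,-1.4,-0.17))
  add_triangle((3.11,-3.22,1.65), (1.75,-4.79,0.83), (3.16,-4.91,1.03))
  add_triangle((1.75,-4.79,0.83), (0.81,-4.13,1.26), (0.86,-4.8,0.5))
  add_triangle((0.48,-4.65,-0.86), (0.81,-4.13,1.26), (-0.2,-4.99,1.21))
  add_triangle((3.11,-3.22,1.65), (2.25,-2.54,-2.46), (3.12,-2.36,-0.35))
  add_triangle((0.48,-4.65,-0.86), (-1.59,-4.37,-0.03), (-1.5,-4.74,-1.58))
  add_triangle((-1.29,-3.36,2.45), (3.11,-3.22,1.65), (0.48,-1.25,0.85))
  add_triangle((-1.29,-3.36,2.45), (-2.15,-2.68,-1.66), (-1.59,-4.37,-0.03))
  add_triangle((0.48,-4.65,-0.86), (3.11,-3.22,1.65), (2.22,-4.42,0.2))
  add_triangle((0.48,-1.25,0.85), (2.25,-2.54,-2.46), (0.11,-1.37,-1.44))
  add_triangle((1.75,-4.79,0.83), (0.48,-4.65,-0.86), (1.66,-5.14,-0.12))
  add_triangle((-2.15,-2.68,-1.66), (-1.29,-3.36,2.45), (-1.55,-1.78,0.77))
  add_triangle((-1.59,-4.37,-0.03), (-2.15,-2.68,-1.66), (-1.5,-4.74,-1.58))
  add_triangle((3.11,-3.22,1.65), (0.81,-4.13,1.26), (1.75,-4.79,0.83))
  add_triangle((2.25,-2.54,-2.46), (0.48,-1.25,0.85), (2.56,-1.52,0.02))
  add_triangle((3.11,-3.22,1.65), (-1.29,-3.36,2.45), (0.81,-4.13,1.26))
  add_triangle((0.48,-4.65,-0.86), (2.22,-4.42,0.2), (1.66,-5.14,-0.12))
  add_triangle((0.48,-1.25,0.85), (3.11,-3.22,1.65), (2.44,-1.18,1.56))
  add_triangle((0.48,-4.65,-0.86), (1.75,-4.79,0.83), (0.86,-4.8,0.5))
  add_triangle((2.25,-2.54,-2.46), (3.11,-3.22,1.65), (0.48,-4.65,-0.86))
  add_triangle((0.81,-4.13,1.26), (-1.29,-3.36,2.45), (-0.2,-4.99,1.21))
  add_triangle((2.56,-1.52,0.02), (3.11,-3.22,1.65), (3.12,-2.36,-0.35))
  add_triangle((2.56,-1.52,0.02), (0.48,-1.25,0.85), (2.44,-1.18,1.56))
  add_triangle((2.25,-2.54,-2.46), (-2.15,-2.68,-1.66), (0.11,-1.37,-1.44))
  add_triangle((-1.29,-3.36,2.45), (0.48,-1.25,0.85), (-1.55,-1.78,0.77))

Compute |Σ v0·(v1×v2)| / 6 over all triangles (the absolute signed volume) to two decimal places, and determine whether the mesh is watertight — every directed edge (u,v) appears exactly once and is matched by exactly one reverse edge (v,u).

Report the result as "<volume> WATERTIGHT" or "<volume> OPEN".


37.90 WATERTIGHT

Per-triangle v0·(v1×v2)/6:
  t1: +1.0894
  t2: -0.3627
  t3: -1.2689
  t4: +1.0035
  t5: +5.5367
  t6: -0.5175
  t7: +0.7038
  t8: +0.5867
  t9: +0.1194
  t10: +3.8713
  t11: +0.4723
  t12: +0.3441
  t13: +0.1591
  t14: +0.0263
  t15: +0.9144
  t16: +0.5735
  t17: +1.7558
  t18: +1.8670
  t19: +2.3124
  t20: +0.2256
  t21: +2.1969
  t22: -0.8792
  t23: -0.9927
  t24: +0.6937
  t25: +1.4225
  t26: +1.5928
  t27: +1.4496
  t28: -1.4548
  t29: +3.3266
  t30: +0.2448
  t31: +0.5191
  t32: +0.8656
  t33: +7.7436
  t34: +1.5751
  t35: +0.5714
  t36: -0.7315
  t37: +0.6538
  t38: -0.3136
Σ = +37.8958 → |volume| = 37.90

Directed edges: 114 total, each appears once with its reverse present → watertight.
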